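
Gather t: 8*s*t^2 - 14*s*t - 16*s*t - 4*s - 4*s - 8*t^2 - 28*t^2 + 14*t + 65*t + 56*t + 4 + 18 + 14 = -8*s + t^2*(8*s - 36) + t*(135 - 30*s) + 36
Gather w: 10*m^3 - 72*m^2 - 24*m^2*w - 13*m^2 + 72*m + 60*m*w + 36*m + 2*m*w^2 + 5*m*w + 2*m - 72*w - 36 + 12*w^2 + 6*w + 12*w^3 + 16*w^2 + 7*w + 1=10*m^3 - 85*m^2 + 110*m + 12*w^3 + w^2*(2*m + 28) + w*(-24*m^2 + 65*m - 59) - 35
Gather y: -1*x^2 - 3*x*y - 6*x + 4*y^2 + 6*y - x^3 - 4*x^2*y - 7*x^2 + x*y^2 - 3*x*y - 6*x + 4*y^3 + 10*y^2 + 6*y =-x^3 - 8*x^2 - 12*x + 4*y^3 + y^2*(x + 14) + y*(-4*x^2 - 6*x + 12)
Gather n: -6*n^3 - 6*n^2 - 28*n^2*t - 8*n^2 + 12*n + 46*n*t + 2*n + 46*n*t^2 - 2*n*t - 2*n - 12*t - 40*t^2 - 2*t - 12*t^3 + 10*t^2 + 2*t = -6*n^3 + n^2*(-28*t - 14) + n*(46*t^2 + 44*t + 12) - 12*t^3 - 30*t^2 - 12*t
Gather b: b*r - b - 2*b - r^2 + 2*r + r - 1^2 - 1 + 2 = b*(r - 3) - r^2 + 3*r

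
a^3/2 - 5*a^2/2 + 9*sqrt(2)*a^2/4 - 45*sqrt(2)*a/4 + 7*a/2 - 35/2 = (a/2 + sqrt(2)/2)*(a - 5)*(a + 7*sqrt(2)/2)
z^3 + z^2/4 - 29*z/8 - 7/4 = (z - 2)*(z + 1/2)*(z + 7/4)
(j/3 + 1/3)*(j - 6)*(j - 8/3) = j^3/3 - 23*j^2/9 + 22*j/9 + 16/3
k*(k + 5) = k^2 + 5*k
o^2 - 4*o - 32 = (o - 8)*(o + 4)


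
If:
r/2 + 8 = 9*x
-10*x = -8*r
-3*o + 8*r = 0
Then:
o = 640/201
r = 80/67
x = 64/67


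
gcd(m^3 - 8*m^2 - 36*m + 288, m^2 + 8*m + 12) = m + 6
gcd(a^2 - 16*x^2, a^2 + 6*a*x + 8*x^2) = a + 4*x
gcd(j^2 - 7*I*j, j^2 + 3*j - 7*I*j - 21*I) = j - 7*I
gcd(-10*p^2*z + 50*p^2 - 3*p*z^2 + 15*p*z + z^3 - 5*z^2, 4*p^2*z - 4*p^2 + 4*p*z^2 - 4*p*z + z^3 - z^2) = 2*p + z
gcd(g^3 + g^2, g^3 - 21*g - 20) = g + 1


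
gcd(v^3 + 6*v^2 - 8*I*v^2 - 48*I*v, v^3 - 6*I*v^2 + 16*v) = v^2 - 8*I*v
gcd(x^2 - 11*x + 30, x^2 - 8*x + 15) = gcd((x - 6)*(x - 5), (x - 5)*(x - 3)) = x - 5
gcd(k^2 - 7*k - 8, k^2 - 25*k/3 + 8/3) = k - 8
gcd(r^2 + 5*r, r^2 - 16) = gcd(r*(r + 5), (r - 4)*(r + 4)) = 1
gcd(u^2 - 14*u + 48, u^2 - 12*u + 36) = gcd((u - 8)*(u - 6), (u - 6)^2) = u - 6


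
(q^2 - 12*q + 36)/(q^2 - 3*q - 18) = (q - 6)/(q + 3)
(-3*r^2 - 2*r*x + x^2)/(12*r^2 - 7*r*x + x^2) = (r + x)/(-4*r + x)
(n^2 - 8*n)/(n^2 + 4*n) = (n - 8)/(n + 4)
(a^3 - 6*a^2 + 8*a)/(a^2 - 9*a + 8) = a*(a^2 - 6*a + 8)/(a^2 - 9*a + 8)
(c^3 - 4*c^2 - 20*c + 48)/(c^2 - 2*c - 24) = c - 2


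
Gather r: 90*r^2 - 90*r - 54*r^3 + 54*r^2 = -54*r^3 + 144*r^2 - 90*r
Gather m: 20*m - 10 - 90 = 20*m - 100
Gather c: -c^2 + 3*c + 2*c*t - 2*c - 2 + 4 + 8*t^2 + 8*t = -c^2 + c*(2*t + 1) + 8*t^2 + 8*t + 2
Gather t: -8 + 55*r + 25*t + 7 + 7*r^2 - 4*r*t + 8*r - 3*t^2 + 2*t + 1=7*r^2 + 63*r - 3*t^2 + t*(27 - 4*r)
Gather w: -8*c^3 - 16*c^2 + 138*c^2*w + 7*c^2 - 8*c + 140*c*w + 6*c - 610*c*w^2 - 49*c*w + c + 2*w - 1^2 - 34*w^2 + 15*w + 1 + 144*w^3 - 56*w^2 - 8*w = -8*c^3 - 9*c^2 - c + 144*w^3 + w^2*(-610*c - 90) + w*(138*c^2 + 91*c + 9)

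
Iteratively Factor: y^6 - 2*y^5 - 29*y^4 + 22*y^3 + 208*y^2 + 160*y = (y + 1)*(y^5 - 3*y^4 - 26*y^3 + 48*y^2 + 160*y) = (y - 5)*(y + 1)*(y^4 + 2*y^3 - 16*y^2 - 32*y) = (y - 5)*(y - 4)*(y + 1)*(y^3 + 6*y^2 + 8*y) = (y - 5)*(y - 4)*(y + 1)*(y + 4)*(y^2 + 2*y) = y*(y - 5)*(y - 4)*(y + 1)*(y + 4)*(y + 2)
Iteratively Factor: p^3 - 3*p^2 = (p)*(p^2 - 3*p) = p*(p - 3)*(p)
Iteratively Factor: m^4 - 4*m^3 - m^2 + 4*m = (m)*(m^3 - 4*m^2 - m + 4) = m*(m - 1)*(m^2 - 3*m - 4) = m*(m - 4)*(m - 1)*(m + 1)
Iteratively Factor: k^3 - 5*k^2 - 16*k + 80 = (k - 4)*(k^2 - k - 20) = (k - 4)*(k + 4)*(k - 5)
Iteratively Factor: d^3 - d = (d + 1)*(d^2 - d) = (d - 1)*(d + 1)*(d)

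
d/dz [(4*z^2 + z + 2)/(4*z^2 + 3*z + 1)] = (8*z^2 - 8*z - 5)/(16*z^4 + 24*z^3 + 17*z^2 + 6*z + 1)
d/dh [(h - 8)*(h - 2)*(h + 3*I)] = 3*h^2 + h*(-20 + 6*I) + 16 - 30*I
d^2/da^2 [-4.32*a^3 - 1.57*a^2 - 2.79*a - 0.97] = -25.92*a - 3.14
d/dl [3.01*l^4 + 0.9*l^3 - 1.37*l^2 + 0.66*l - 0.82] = 12.04*l^3 + 2.7*l^2 - 2.74*l + 0.66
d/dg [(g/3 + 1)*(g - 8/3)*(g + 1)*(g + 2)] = 4*g^3/3 + 10*g^2/3 - 10*g/3 - 70/9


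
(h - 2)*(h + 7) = h^2 + 5*h - 14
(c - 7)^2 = c^2 - 14*c + 49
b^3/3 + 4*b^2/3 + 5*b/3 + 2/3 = (b/3 + 1/3)*(b + 1)*(b + 2)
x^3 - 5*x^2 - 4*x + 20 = (x - 5)*(x - 2)*(x + 2)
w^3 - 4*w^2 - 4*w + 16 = (w - 4)*(w - 2)*(w + 2)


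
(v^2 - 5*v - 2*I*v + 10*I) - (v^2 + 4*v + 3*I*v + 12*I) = -9*v - 5*I*v - 2*I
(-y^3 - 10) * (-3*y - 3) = 3*y^4 + 3*y^3 + 30*y + 30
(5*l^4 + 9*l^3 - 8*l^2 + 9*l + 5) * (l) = 5*l^5 + 9*l^4 - 8*l^3 + 9*l^2 + 5*l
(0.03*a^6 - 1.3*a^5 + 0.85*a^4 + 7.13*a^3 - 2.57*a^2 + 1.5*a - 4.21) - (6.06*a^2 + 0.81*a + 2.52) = 0.03*a^6 - 1.3*a^5 + 0.85*a^4 + 7.13*a^3 - 8.63*a^2 + 0.69*a - 6.73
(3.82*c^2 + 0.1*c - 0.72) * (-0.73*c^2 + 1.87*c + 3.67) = -2.7886*c^4 + 7.0704*c^3 + 14.732*c^2 - 0.9794*c - 2.6424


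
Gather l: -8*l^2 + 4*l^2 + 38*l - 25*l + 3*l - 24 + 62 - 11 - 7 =-4*l^2 + 16*l + 20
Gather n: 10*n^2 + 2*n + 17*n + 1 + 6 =10*n^2 + 19*n + 7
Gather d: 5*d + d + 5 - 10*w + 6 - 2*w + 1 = 6*d - 12*w + 12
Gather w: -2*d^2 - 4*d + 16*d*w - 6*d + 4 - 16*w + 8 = -2*d^2 - 10*d + w*(16*d - 16) + 12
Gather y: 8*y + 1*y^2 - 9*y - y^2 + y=0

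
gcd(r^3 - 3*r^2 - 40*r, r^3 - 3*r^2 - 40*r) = r^3 - 3*r^2 - 40*r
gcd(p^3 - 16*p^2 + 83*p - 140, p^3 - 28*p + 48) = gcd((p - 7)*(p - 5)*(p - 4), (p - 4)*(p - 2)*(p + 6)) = p - 4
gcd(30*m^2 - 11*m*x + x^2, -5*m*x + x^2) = -5*m + x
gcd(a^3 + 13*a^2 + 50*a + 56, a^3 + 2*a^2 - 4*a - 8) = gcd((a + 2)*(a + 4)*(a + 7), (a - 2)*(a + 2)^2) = a + 2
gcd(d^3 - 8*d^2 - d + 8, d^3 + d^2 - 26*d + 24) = d - 1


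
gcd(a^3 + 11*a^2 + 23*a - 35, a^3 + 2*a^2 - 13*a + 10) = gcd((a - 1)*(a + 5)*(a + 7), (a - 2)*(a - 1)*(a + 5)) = a^2 + 4*a - 5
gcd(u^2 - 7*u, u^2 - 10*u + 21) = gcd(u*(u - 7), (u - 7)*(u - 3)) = u - 7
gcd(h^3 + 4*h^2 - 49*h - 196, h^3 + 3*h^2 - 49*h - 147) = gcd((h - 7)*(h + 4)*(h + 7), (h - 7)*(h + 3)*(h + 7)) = h^2 - 49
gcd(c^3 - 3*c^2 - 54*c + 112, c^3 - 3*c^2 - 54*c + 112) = c^3 - 3*c^2 - 54*c + 112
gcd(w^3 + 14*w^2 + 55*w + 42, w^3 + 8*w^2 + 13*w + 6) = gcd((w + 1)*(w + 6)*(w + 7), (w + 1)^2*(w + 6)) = w^2 + 7*w + 6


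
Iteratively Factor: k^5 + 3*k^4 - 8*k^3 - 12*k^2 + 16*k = (k)*(k^4 + 3*k^3 - 8*k^2 - 12*k + 16) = k*(k - 1)*(k^3 + 4*k^2 - 4*k - 16) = k*(k - 2)*(k - 1)*(k^2 + 6*k + 8) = k*(k - 2)*(k - 1)*(k + 2)*(k + 4)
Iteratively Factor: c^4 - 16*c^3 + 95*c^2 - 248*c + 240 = (c - 4)*(c^3 - 12*c^2 + 47*c - 60) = (c - 5)*(c - 4)*(c^2 - 7*c + 12) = (c - 5)*(c - 4)*(c - 3)*(c - 4)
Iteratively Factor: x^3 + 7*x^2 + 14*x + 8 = (x + 4)*(x^2 + 3*x + 2) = (x + 2)*(x + 4)*(x + 1)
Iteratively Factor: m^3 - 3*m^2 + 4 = (m + 1)*(m^2 - 4*m + 4) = (m - 2)*(m + 1)*(m - 2)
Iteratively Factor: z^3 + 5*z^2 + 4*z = (z + 1)*(z^2 + 4*z) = (z + 1)*(z + 4)*(z)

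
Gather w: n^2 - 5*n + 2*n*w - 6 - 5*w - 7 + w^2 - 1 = n^2 - 5*n + w^2 + w*(2*n - 5) - 14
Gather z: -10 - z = -z - 10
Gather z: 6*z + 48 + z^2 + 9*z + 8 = z^2 + 15*z + 56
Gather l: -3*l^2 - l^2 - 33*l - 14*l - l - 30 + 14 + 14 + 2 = -4*l^2 - 48*l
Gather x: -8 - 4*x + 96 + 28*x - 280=24*x - 192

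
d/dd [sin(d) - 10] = cos(d)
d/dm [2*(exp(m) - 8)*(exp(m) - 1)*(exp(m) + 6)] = (6*exp(2*m) - 12*exp(m) - 92)*exp(m)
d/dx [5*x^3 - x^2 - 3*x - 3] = 15*x^2 - 2*x - 3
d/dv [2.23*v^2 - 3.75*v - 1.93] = 4.46*v - 3.75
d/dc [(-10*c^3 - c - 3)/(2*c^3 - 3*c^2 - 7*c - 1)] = (30*c^4 + 144*c^3 + 45*c^2 - 18*c - 20)/(4*c^6 - 12*c^5 - 19*c^4 + 38*c^3 + 55*c^2 + 14*c + 1)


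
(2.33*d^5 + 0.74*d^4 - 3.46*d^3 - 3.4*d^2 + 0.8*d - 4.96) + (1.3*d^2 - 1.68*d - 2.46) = 2.33*d^5 + 0.74*d^4 - 3.46*d^3 - 2.1*d^2 - 0.88*d - 7.42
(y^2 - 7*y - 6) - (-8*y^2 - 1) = 9*y^2 - 7*y - 5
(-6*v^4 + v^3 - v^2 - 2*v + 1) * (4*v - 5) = -24*v^5 + 34*v^4 - 9*v^3 - 3*v^2 + 14*v - 5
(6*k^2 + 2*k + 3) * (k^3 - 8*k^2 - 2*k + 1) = 6*k^5 - 46*k^4 - 25*k^3 - 22*k^2 - 4*k + 3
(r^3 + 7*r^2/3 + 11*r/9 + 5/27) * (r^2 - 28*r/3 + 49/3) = r^5 - 7*r^4 - 38*r^3/9 + 242*r^2/9 + 1477*r/81 + 245/81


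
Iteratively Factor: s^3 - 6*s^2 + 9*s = (s)*(s^2 - 6*s + 9) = s*(s - 3)*(s - 3)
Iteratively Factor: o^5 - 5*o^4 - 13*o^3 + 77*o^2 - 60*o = (o)*(o^4 - 5*o^3 - 13*o^2 + 77*o - 60) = o*(o - 5)*(o^3 - 13*o + 12) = o*(o - 5)*(o - 3)*(o^2 + 3*o - 4) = o*(o - 5)*(o - 3)*(o - 1)*(o + 4)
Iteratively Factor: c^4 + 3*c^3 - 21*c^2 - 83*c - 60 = (c + 1)*(c^3 + 2*c^2 - 23*c - 60) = (c + 1)*(c + 4)*(c^2 - 2*c - 15) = (c + 1)*(c + 3)*(c + 4)*(c - 5)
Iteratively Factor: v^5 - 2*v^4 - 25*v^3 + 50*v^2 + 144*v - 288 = (v - 4)*(v^4 + 2*v^3 - 17*v^2 - 18*v + 72) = (v - 4)*(v + 3)*(v^3 - v^2 - 14*v + 24) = (v - 4)*(v + 3)*(v + 4)*(v^2 - 5*v + 6) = (v - 4)*(v - 2)*(v + 3)*(v + 4)*(v - 3)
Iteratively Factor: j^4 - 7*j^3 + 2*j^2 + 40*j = (j)*(j^3 - 7*j^2 + 2*j + 40) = j*(j - 5)*(j^2 - 2*j - 8) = j*(j - 5)*(j + 2)*(j - 4)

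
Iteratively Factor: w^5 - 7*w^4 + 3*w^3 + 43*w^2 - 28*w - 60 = (w - 2)*(w^4 - 5*w^3 - 7*w^2 + 29*w + 30) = (w - 5)*(w - 2)*(w^3 - 7*w - 6) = (w - 5)*(w - 2)*(w + 1)*(w^2 - w - 6) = (w - 5)*(w - 2)*(w + 1)*(w + 2)*(w - 3)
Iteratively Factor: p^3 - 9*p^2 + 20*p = (p - 4)*(p^2 - 5*p) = p*(p - 4)*(p - 5)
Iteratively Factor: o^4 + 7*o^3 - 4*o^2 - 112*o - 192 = (o + 4)*(o^3 + 3*o^2 - 16*o - 48) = (o + 3)*(o + 4)*(o^2 - 16) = (o + 3)*(o + 4)^2*(o - 4)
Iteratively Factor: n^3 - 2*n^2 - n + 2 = (n + 1)*(n^2 - 3*n + 2) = (n - 2)*(n + 1)*(n - 1)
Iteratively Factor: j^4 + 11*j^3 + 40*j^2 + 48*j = (j)*(j^3 + 11*j^2 + 40*j + 48) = j*(j + 4)*(j^2 + 7*j + 12) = j*(j + 4)^2*(j + 3)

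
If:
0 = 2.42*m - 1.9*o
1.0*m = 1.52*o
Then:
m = 0.00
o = 0.00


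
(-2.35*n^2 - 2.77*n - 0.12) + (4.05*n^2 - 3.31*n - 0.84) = 1.7*n^2 - 6.08*n - 0.96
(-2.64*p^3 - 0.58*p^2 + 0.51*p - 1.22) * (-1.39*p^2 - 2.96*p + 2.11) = 3.6696*p^5 + 8.6206*p^4 - 4.5625*p^3 - 1.0376*p^2 + 4.6873*p - 2.5742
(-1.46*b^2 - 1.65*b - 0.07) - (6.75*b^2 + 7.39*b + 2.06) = -8.21*b^2 - 9.04*b - 2.13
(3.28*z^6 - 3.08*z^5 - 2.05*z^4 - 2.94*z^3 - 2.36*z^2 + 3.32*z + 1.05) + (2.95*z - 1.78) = 3.28*z^6 - 3.08*z^5 - 2.05*z^4 - 2.94*z^3 - 2.36*z^2 + 6.27*z - 0.73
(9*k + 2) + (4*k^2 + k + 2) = 4*k^2 + 10*k + 4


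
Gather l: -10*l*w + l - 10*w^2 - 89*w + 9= l*(1 - 10*w) - 10*w^2 - 89*w + 9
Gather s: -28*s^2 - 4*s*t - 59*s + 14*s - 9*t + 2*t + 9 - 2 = -28*s^2 + s*(-4*t - 45) - 7*t + 7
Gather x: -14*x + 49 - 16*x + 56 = 105 - 30*x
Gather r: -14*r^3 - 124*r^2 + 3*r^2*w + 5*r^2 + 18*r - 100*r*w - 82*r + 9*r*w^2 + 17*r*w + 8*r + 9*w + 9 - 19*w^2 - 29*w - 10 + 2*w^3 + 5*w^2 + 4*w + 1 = -14*r^3 + r^2*(3*w - 119) + r*(9*w^2 - 83*w - 56) + 2*w^3 - 14*w^2 - 16*w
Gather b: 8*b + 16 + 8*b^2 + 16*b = 8*b^2 + 24*b + 16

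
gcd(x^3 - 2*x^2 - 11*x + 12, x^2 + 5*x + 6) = x + 3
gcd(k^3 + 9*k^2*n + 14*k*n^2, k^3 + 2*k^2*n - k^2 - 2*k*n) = k^2 + 2*k*n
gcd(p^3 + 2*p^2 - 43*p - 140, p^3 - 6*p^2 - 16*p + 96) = p + 4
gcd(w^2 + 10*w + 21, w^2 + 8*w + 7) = w + 7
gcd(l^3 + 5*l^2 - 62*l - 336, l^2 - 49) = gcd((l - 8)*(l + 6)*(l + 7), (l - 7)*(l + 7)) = l + 7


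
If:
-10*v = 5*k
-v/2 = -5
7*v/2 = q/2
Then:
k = -20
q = 70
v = 10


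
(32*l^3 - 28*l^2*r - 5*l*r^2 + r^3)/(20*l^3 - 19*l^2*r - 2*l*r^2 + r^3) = (-8*l + r)/(-5*l + r)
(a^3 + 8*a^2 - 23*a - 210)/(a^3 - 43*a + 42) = (a^2 + a - 30)/(a^2 - 7*a + 6)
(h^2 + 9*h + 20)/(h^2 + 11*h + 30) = (h + 4)/(h + 6)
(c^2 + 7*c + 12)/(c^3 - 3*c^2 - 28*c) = (c + 3)/(c*(c - 7))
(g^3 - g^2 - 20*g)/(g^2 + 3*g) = (g^2 - g - 20)/(g + 3)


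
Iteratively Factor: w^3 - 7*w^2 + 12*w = (w - 4)*(w^2 - 3*w) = (w - 4)*(w - 3)*(w)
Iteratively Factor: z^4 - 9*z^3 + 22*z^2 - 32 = (z - 2)*(z^3 - 7*z^2 + 8*z + 16) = (z - 4)*(z - 2)*(z^2 - 3*z - 4) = (z - 4)*(z - 2)*(z + 1)*(z - 4)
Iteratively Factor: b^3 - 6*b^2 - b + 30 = (b + 2)*(b^2 - 8*b + 15) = (b - 5)*(b + 2)*(b - 3)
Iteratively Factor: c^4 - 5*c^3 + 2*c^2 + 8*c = (c - 2)*(c^3 - 3*c^2 - 4*c) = (c - 4)*(c - 2)*(c^2 + c) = c*(c - 4)*(c - 2)*(c + 1)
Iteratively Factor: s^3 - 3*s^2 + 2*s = (s - 2)*(s^2 - s) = s*(s - 2)*(s - 1)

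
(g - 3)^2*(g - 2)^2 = g^4 - 10*g^3 + 37*g^2 - 60*g + 36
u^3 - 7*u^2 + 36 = (u - 6)*(u - 3)*(u + 2)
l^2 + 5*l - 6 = (l - 1)*(l + 6)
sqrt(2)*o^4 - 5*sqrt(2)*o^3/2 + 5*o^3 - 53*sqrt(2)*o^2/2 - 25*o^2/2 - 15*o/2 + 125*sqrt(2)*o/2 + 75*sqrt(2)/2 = (o - 3)*(o - 5*sqrt(2)/2)*(o + 5*sqrt(2))*(sqrt(2)*o + sqrt(2)/2)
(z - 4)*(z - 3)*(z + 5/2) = z^3 - 9*z^2/2 - 11*z/2 + 30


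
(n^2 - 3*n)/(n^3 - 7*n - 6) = n/(n^2 + 3*n + 2)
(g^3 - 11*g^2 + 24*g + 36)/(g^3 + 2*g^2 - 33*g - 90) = (g^2 - 5*g - 6)/(g^2 + 8*g + 15)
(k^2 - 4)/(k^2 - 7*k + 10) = (k + 2)/(k - 5)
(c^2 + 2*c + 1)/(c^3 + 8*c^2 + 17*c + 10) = (c + 1)/(c^2 + 7*c + 10)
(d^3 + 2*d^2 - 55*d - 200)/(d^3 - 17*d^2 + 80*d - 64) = (d^2 + 10*d + 25)/(d^2 - 9*d + 8)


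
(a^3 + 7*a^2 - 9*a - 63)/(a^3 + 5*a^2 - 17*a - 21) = (a + 3)/(a + 1)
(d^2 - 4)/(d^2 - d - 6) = (d - 2)/(d - 3)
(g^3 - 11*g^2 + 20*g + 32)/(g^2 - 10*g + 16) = (g^2 - 3*g - 4)/(g - 2)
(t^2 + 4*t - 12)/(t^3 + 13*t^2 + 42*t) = (t - 2)/(t*(t + 7))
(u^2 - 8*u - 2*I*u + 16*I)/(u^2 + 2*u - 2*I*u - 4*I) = (u - 8)/(u + 2)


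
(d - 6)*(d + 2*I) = d^2 - 6*d + 2*I*d - 12*I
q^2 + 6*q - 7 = (q - 1)*(q + 7)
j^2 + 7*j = j*(j + 7)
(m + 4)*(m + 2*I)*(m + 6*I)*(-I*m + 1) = -I*m^4 + 9*m^3 - 4*I*m^3 + 36*m^2 + 20*I*m^2 - 12*m + 80*I*m - 48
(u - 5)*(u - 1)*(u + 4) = u^3 - 2*u^2 - 19*u + 20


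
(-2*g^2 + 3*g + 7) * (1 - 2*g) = 4*g^3 - 8*g^2 - 11*g + 7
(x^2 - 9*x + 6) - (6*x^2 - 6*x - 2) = -5*x^2 - 3*x + 8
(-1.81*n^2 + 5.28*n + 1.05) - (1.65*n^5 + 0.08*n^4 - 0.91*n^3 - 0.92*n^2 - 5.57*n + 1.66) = -1.65*n^5 - 0.08*n^4 + 0.91*n^3 - 0.89*n^2 + 10.85*n - 0.61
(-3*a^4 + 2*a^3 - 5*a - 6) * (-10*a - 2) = 30*a^5 - 14*a^4 - 4*a^3 + 50*a^2 + 70*a + 12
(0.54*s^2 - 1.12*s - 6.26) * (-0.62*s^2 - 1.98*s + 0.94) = -0.3348*s^4 - 0.3748*s^3 + 6.6064*s^2 + 11.342*s - 5.8844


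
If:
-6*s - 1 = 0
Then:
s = -1/6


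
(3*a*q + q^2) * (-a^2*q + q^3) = -3*a^3*q^2 - a^2*q^3 + 3*a*q^4 + q^5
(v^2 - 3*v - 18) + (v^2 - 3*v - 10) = 2*v^2 - 6*v - 28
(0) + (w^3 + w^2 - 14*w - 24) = w^3 + w^2 - 14*w - 24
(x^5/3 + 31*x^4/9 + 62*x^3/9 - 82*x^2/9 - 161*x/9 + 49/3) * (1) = x^5/3 + 31*x^4/9 + 62*x^3/9 - 82*x^2/9 - 161*x/9 + 49/3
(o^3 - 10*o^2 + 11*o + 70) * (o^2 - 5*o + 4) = o^5 - 15*o^4 + 65*o^3 - 25*o^2 - 306*o + 280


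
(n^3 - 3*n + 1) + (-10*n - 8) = n^3 - 13*n - 7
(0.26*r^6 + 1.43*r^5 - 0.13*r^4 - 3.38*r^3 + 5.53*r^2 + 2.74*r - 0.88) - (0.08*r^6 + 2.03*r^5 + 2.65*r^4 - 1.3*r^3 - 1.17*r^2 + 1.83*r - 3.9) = 0.18*r^6 - 0.6*r^5 - 2.78*r^4 - 2.08*r^3 + 6.7*r^2 + 0.91*r + 3.02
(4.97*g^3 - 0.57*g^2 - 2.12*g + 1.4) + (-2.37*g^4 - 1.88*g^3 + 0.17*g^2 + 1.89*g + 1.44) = -2.37*g^4 + 3.09*g^3 - 0.4*g^2 - 0.23*g + 2.84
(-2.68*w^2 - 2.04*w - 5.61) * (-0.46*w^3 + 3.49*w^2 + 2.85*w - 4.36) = 1.2328*w^5 - 8.4148*w^4 - 12.177*w^3 - 13.7081*w^2 - 7.0941*w + 24.4596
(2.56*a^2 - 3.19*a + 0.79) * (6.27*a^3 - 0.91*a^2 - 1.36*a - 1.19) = 16.0512*a^5 - 22.3309*a^4 + 4.3746*a^3 + 0.5731*a^2 + 2.7217*a - 0.9401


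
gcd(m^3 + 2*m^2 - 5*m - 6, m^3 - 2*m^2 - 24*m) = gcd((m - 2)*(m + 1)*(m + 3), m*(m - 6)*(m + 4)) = 1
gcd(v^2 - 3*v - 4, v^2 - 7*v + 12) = v - 4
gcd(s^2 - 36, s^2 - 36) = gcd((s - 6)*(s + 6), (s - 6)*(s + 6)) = s^2 - 36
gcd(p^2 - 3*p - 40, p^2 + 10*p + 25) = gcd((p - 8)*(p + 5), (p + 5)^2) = p + 5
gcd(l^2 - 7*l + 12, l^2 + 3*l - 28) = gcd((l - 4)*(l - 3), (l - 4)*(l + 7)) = l - 4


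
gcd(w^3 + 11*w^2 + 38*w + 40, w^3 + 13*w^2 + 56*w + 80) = w^2 + 9*w + 20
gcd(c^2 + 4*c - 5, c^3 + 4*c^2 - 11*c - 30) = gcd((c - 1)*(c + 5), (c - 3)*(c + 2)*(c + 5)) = c + 5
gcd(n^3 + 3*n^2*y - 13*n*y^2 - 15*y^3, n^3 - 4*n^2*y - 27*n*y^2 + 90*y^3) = -n^2 - 2*n*y + 15*y^2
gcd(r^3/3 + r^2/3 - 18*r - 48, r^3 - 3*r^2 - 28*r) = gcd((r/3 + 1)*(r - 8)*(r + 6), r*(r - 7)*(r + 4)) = 1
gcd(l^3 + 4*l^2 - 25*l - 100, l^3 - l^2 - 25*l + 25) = l^2 - 25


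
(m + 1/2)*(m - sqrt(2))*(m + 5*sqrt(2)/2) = m^3 + m^2/2 + 3*sqrt(2)*m^2/2 - 5*m + 3*sqrt(2)*m/4 - 5/2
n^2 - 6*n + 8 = (n - 4)*(n - 2)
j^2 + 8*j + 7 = (j + 1)*(j + 7)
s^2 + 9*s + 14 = (s + 2)*(s + 7)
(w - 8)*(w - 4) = w^2 - 12*w + 32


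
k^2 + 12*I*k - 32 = (k + 4*I)*(k + 8*I)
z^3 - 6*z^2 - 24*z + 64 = (z - 8)*(z - 2)*(z + 4)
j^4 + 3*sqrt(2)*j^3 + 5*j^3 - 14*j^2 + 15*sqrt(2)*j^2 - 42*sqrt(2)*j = j*(j - 2)*(j + 7)*(j + 3*sqrt(2))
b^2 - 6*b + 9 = (b - 3)^2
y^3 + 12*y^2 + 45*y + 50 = (y + 2)*(y + 5)^2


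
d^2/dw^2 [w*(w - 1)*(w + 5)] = 6*w + 8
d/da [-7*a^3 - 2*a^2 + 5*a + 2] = -21*a^2 - 4*a + 5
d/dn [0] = 0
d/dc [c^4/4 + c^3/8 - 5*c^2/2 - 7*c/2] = c^3 + 3*c^2/8 - 5*c - 7/2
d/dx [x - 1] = 1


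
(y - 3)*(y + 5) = y^2 + 2*y - 15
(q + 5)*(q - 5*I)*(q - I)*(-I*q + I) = -I*q^4 - 6*q^3 - 4*I*q^3 - 24*q^2 + 10*I*q^2 + 30*q + 20*I*q - 25*I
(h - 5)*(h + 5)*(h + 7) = h^3 + 7*h^2 - 25*h - 175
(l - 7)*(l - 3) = l^2 - 10*l + 21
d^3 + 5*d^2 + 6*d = d*(d + 2)*(d + 3)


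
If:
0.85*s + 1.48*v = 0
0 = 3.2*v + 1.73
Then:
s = 0.94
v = -0.54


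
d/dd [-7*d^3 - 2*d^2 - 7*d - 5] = -21*d^2 - 4*d - 7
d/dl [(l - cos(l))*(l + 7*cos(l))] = -6*l*sin(l) + 2*l + 7*sin(2*l) + 6*cos(l)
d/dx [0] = 0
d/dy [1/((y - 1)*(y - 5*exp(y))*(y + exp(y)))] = (-(y - 1)*(y - 5*exp(y))*(exp(y) + 1) + (y - 1)*(y + exp(y))*(5*exp(y) - 1) - (y - 5*exp(y))*(y + exp(y)))/((y - 1)^2*(y - 5*exp(y))^2*(y + exp(y))^2)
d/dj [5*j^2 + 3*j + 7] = 10*j + 3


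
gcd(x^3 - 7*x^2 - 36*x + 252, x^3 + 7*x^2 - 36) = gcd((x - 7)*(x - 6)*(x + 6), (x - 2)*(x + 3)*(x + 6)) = x + 6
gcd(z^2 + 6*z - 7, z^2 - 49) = z + 7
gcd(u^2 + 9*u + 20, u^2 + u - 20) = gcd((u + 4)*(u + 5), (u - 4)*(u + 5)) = u + 5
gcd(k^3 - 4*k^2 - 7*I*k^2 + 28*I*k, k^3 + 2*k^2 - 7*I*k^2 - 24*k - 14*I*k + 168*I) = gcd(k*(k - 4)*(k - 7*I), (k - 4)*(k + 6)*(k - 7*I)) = k^2 + k*(-4 - 7*I) + 28*I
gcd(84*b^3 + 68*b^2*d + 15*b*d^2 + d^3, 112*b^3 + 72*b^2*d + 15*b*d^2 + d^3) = 7*b + d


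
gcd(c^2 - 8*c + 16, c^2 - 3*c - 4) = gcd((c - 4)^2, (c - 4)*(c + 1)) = c - 4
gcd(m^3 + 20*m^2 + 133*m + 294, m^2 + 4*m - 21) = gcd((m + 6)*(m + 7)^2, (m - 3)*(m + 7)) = m + 7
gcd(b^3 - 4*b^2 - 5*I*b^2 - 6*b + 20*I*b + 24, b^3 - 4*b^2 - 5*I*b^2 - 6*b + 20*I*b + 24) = b^3 + b^2*(-4 - 5*I) + b*(-6 + 20*I) + 24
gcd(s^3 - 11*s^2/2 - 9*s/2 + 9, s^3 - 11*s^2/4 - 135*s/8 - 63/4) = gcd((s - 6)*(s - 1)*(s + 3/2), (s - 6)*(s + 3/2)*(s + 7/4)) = s^2 - 9*s/2 - 9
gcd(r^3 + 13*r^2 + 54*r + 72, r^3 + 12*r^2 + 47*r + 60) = r^2 + 7*r + 12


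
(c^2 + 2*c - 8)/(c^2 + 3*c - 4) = (c - 2)/(c - 1)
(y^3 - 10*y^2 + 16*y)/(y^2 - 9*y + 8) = y*(y - 2)/(y - 1)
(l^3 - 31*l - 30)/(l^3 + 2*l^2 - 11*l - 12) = (l^2 - l - 30)/(l^2 + l - 12)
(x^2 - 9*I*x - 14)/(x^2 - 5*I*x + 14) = (x - 2*I)/(x + 2*I)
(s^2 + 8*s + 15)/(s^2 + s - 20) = (s + 3)/(s - 4)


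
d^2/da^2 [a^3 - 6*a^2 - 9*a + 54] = 6*a - 12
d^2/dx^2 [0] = 0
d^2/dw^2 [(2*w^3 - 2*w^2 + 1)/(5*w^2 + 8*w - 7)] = 2*(278*w^3 - 471*w^2 + 414*w + 1)/(125*w^6 + 600*w^5 + 435*w^4 - 1168*w^3 - 609*w^2 + 1176*w - 343)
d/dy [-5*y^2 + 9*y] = 9 - 10*y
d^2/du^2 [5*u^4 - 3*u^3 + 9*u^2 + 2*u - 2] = 60*u^2 - 18*u + 18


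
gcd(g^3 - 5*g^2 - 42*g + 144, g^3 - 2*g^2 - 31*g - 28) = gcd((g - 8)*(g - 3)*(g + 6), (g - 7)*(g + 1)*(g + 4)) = 1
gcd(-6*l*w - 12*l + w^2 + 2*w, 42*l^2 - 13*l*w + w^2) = -6*l + w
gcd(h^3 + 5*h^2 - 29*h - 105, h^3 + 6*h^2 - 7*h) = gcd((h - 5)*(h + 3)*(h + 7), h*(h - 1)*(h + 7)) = h + 7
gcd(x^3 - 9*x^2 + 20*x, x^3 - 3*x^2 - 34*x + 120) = x^2 - 9*x + 20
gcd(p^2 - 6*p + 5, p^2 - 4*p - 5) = p - 5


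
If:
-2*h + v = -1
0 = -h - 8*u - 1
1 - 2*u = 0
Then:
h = -5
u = 1/2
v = -11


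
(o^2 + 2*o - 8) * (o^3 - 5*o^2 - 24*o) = o^5 - 3*o^4 - 42*o^3 - 8*o^2 + 192*o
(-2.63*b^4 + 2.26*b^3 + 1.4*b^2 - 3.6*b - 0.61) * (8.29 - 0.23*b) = 0.6049*b^5 - 22.3225*b^4 + 18.4134*b^3 + 12.434*b^2 - 29.7037*b - 5.0569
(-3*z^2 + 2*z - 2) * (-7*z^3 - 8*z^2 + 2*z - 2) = 21*z^5 + 10*z^4 - 8*z^3 + 26*z^2 - 8*z + 4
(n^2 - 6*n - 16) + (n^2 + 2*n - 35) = 2*n^2 - 4*n - 51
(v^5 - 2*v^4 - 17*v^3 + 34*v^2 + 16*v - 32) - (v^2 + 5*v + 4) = v^5 - 2*v^4 - 17*v^3 + 33*v^2 + 11*v - 36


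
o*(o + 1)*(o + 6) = o^3 + 7*o^2 + 6*o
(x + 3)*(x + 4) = x^2 + 7*x + 12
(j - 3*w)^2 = j^2 - 6*j*w + 9*w^2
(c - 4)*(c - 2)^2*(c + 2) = c^4 - 6*c^3 + 4*c^2 + 24*c - 32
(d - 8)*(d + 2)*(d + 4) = d^3 - 2*d^2 - 40*d - 64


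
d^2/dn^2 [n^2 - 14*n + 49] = 2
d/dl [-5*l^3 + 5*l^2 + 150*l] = -15*l^2 + 10*l + 150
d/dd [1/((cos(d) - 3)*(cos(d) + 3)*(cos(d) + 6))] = (-3*sin(d)^2 + 12*cos(d) - 6)*sin(d)/((cos(d) - 3)^2*(cos(d) + 3)^2*(cos(d) + 6)^2)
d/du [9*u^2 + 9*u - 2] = 18*u + 9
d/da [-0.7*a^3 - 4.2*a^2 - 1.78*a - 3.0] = -2.1*a^2 - 8.4*a - 1.78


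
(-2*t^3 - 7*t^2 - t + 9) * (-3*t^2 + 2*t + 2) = 6*t^5 + 17*t^4 - 15*t^3 - 43*t^2 + 16*t + 18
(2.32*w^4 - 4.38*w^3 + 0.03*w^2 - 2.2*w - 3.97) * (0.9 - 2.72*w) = -6.3104*w^5 + 14.0016*w^4 - 4.0236*w^3 + 6.011*w^2 + 8.8184*w - 3.573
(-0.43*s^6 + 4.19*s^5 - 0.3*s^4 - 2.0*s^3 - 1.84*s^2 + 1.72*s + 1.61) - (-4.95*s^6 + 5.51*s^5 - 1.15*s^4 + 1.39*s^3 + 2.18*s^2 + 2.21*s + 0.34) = 4.52*s^6 - 1.32*s^5 + 0.85*s^4 - 3.39*s^3 - 4.02*s^2 - 0.49*s + 1.27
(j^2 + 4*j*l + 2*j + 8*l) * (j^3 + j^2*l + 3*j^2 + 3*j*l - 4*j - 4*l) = j^5 + 5*j^4*l + 5*j^4 + 4*j^3*l^2 + 25*j^3*l + 2*j^3 + 20*j^2*l^2 + 10*j^2*l - 8*j^2 + 8*j*l^2 - 40*j*l - 32*l^2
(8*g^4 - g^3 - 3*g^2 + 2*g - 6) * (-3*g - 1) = -24*g^5 - 5*g^4 + 10*g^3 - 3*g^2 + 16*g + 6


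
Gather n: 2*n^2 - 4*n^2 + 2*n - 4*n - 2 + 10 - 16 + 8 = -2*n^2 - 2*n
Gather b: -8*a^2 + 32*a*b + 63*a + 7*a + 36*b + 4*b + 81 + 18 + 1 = -8*a^2 + 70*a + b*(32*a + 40) + 100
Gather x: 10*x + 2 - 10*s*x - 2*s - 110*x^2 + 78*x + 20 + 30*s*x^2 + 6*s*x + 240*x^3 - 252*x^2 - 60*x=-2*s + 240*x^3 + x^2*(30*s - 362) + x*(28 - 4*s) + 22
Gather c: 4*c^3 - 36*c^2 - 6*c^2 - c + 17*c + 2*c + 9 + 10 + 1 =4*c^3 - 42*c^2 + 18*c + 20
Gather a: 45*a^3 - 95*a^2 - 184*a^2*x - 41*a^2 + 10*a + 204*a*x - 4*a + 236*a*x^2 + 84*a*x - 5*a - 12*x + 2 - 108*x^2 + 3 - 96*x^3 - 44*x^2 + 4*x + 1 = 45*a^3 + a^2*(-184*x - 136) + a*(236*x^2 + 288*x + 1) - 96*x^3 - 152*x^2 - 8*x + 6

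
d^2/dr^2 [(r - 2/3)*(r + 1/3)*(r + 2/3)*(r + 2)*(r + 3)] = 20*r^3 + 64*r^2 + 130*r/3 - 20/27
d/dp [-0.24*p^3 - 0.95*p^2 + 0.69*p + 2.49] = -0.72*p^2 - 1.9*p + 0.69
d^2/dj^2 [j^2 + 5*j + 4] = 2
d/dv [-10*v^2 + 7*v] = 7 - 20*v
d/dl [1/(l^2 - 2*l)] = 2*(1 - l)/(l^2*(l - 2)^2)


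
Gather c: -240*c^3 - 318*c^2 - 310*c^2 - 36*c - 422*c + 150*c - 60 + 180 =-240*c^3 - 628*c^2 - 308*c + 120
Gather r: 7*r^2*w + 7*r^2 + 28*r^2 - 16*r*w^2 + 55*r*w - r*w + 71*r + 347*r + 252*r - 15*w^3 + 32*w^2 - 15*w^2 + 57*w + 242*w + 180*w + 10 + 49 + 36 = r^2*(7*w + 35) + r*(-16*w^2 + 54*w + 670) - 15*w^3 + 17*w^2 + 479*w + 95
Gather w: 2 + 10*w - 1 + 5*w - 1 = 15*w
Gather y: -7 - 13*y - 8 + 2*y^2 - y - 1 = 2*y^2 - 14*y - 16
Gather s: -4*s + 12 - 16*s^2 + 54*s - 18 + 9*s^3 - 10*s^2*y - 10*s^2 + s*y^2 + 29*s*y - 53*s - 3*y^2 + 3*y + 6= 9*s^3 + s^2*(-10*y - 26) + s*(y^2 + 29*y - 3) - 3*y^2 + 3*y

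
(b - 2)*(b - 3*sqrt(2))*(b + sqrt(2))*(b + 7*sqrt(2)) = b^4 - 2*b^3 + 5*sqrt(2)*b^3 - 34*b^2 - 10*sqrt(2)*b^2 - 42*sqrt(2)*b + 68*b + 84*sqrt(2)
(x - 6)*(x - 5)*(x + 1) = x^3 - 10*x^2 + 19*x + 30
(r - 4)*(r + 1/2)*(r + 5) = r^3 + 3*r^2/2 - 39*r/2 - 10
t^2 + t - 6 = (t - 2)*(t + 3)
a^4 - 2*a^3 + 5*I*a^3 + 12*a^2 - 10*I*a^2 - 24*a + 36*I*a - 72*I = (a - 2)*(a - 3*I)*(a + 2*I)*(a + 6*I)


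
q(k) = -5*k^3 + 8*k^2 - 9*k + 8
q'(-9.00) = -1368.00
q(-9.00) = 4382.00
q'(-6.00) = -645.00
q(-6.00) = 1430.00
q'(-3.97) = -308.93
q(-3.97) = 482.67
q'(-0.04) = -9.66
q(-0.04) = 8.37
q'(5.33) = -349.85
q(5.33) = -569.80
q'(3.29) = -118.72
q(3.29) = -113.07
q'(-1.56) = -70.46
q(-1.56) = 60.49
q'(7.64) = -762.30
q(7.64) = -1823.52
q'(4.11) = -196.62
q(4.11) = -240.99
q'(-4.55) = -392.34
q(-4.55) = 685.55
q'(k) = -15*k^2 + 16*k - 9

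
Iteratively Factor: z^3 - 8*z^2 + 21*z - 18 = (z - 3)*(z^2 - 5*z + 6) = (z - 3)*(z - 2)*(z - 3)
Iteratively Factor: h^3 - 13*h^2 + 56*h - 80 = (h - 4)*(h^2 - 9*h + 20) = (h - 4)^2*(h - 5)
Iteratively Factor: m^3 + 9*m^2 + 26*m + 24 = (m + 3)*(m^2 + 6*m + 8) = (m + 2)*(m + 3)*(m + 4)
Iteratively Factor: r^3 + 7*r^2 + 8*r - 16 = (r - 1)*(r^2 + 8*r + 16) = (r - 1)*(r + 4)*(r + 4)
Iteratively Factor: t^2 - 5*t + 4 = (t - 4)*(t - 1)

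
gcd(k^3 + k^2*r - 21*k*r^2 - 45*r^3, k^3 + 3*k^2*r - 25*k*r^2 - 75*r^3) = -k^2 + 2*k*r + 15*r^2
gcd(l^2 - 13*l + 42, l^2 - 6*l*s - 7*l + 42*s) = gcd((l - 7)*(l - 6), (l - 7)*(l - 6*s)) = l - 7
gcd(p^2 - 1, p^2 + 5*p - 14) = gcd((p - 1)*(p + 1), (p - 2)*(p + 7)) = 1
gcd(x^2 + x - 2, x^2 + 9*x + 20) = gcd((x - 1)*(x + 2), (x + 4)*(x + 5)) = 1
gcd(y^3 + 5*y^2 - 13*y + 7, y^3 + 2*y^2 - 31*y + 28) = y^2 + 6*y - 7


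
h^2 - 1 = (h - 1)*(h + 1)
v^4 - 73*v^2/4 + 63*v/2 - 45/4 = (v - 3)*(v - 3/2)*(v - 1/2)*(v + 5)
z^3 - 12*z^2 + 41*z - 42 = (z - 7)*(z - 3)*(z - 2)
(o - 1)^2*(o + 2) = o^3 - 3*o + 2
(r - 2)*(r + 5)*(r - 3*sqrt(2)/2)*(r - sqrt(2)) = r^4 - 5*sqrt(2)*r^3/2 + 3*r^3 - 15*sqrt(2)*r^2/2 - 7*r^2 + 9*r + 25*sqrt(2)*r - 30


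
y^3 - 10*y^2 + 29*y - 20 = (y - 5)*(y - 4)*(y - 1)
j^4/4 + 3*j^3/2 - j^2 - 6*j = j*(j/4 + 1/2)*(j - 2)*(j + 6)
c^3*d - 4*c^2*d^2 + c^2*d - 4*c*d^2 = c*(c - 4*d)*(c*d + d)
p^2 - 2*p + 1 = (p - 1)^2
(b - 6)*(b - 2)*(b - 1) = b^3 - 9*b^2 + 20*b - 12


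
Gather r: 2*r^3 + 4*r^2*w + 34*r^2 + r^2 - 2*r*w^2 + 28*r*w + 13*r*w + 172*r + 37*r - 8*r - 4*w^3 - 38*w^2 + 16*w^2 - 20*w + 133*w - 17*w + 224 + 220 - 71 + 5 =2*r^3 + r^2*(4*w + 35) + r*(-2*w^2 + 41*w + 201) - 4*w^3 - 22*w^2 + 96*w + 378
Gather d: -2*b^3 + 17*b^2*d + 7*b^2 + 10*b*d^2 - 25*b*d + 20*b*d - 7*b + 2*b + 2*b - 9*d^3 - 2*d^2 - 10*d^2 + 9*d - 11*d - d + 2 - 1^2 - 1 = -2*b^3 + 7*b^2 - 3*b - 9*d^3 + d^2*(10*b - 12) + d*(17*b^2 - 5*b - 3)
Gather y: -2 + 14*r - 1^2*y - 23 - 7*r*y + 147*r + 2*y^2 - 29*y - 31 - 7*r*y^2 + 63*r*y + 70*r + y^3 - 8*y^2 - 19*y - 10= 231*r + y^3 + y^2*(-7*r - 6) + y*(56*r - 49) - 66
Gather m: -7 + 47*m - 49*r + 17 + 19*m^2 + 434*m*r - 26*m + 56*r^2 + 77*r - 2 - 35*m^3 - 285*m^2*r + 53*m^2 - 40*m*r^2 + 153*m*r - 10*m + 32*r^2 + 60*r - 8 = -35*m^3 + m^2*(72 - 285*r) + m*(-40*r^2 + 587*r + 11) + 88*r^2 + 88*r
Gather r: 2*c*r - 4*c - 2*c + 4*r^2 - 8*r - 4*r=-6*c + 4*r^2 + r*(2*c - 12)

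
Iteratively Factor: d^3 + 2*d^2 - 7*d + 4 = (d + 4)*(d^2 - 2*d + 1) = (d - 1)*(d + 4)*(d - 1)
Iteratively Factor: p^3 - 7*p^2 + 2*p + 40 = (p - 4)*(p^2 - 3*p - 10) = (p - 5)*(p - 4)*(p + 2)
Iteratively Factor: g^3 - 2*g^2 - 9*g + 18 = (g - 3)*(g^2 + g - 6) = (g - 3)*(g - 2)*(g + 3)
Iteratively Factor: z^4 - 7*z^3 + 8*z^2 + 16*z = (z - 4)*(z^3 - 3*z^2 - 4*z) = (z - 4)*(z + 1)*(z^2 - 4*z) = (z - 4)^2*(z + 1)*(z)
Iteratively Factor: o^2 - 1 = (o - 1)*(o + 1)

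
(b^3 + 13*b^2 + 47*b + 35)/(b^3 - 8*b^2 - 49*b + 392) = (b^2 + 6*b + 5)/(b^2 - 15*b + 56)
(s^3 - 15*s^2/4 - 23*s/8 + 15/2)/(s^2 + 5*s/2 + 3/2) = (s^2 - 21*s/4 + 5)/(s + 1)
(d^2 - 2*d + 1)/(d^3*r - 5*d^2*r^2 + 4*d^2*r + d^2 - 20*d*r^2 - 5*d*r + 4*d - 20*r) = (d^2 - 2*d + 1)/(d^3*r - 5*d^2*r^2 + 4*d^2*r + d^2 - 20*d*r^2 - 5*d*r + 4*d - 20*r)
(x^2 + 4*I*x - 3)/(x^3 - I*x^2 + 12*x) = (x + I)/(x*(x - 4*I))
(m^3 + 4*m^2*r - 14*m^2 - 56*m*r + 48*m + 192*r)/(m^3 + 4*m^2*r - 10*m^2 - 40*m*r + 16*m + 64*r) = (m - 6)/(m - 2)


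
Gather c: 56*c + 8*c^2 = 8*c^2 + 56*c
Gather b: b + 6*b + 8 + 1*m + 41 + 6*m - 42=7*b + 7*m + 7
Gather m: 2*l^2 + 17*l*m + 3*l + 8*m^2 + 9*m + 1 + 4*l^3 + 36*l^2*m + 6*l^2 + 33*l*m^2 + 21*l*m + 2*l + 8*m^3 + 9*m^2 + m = 4*l^3 + 8*l^2 + 5*l + 8*m^3 + m^2*(33*l + 17) + m*(36*l^2 + 38*l + 10) + 1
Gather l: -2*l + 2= 2 - 2*l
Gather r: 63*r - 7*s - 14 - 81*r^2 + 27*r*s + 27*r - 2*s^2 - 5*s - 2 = -81*r^2 + r*(27*s + 90) - 2*s^2 - 12*s - 16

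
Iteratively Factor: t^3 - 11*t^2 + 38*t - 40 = (t - 4)*(t^2 - 7*t + 10) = (t - 5)*(t - 4)*(t - 2)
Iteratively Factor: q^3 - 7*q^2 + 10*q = (q - 5)*(q^2 - 2*q) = q*(q - 5)*(q - 2)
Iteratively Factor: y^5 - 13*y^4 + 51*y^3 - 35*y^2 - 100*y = (y - 4)*(y^4 - 9*y^3 + 15*y^2 + 25*y) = (y - 4)*(y + 1)*(y^3 - 10*y^2 + 25*y) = (y - 5)*(y - 4)*(y + 1)*(y^2 - 5*y) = (y - 5)^2*(y - 4)*(y + 1)*(y)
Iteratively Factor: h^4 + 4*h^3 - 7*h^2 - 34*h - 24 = (h + 4)*(h^3 - 7*h - 6) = (h + 1)*(h + 4)*(h^2 - h - 6) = (h + 1)*(h + 2)*(h + 4)*(h - 3)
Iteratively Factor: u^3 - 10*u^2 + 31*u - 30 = (u - 2)*(u^2 - 8*u + 15) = (u - 3)*(u - 2)*(u - 5)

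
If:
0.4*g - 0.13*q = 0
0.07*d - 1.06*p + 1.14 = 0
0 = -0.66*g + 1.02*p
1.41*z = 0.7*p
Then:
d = 30.5020408163265*z - 16.2857142857143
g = 3.11298701298701*z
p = 2.01428571428571*z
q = 9.57842157842158*z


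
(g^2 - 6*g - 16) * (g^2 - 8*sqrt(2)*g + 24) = g^4 - 8*sqrt(2)*g^3 - 6*g^3 + 8*g^2 + 48*sqrt(2)*g^2 - 144*g + 128*sqrt(2)*g - 384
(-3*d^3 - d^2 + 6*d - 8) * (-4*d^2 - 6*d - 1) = 12*d^5 + 22*d^4 - 15*d^3 - 3*d^2 + 42*d + 8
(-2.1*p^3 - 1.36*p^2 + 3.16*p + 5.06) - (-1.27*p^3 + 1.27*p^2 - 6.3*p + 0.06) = -0.83*p^3 - 2.63*p^2 + 9.46*p + 5.0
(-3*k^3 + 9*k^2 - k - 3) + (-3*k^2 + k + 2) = -3*k^3 + 6*k^2 - 1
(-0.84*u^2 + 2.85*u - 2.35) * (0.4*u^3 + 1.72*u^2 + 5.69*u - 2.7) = -0.336*u^5 - 0.3048*u^4 - 0.8176*u^3 + 14.4425*u^2 - 21.0665*u + 6.345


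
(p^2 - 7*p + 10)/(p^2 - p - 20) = (p - 2)/(p + 4)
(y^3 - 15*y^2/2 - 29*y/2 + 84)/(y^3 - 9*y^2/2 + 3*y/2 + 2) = (2*y^3 - 15*y^2 - 29*y + 168)/(2*y^3 - 9*y^2 + 3*y + 4)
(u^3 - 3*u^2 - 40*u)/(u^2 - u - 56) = u*(u + 5)/(u + 7)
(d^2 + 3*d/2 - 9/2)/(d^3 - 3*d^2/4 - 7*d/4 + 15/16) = 8*(d + 3)/(8*d^2 + 6*d - 5)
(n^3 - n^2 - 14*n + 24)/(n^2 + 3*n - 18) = (n^2 + 2*n - 8)/(n + 6)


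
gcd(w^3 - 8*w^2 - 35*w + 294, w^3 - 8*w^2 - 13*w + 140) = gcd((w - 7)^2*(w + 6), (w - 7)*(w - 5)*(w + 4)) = w - 7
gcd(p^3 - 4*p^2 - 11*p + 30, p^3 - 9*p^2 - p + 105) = p^2 - 2*p - 15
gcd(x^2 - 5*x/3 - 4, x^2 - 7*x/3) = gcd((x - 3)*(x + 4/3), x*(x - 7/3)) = 1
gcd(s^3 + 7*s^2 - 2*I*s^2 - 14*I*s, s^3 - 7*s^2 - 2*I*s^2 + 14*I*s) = s^2 - 2*I*s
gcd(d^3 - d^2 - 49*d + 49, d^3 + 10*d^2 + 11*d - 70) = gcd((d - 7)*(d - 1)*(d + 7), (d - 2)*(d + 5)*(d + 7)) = d + 7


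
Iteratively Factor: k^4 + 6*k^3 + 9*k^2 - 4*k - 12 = (k + 2)*(k^3 + 4*k^2 + k - 6) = (k - 1)*(k + 2)*(k^2 + 5*k + 6) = (k - 1)*(k + 2)*(k + 3)*(k + 2)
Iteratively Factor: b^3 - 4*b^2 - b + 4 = (b - 1)*(b^2 - 3*b - 4) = (b - 1)*(b + 1)*(b - 4)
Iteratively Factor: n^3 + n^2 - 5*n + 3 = (n - 1)*(n^2 + 2*n - 3) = (n - 1)*(n + 3)*(n - 1)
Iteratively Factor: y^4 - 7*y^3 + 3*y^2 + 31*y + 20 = (y - 4)*(y^3 - 3*y^2 - 9*y - 5) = (y - 4)*(y + 1)*(y^2 - 4*y - 5) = (y - 5)*(y - 4)*(y + 1)*(y + 1)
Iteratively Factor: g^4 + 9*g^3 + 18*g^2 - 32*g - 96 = (g + 4)*(g^3 + 5*g^2 - 2*g - 24) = (g + 4)^2*(g^2 + g - 6) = (g - 2)*(g + 4)^2*(g + 3)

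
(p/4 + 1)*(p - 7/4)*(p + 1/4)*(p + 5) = p^4/4 + 15*p^3/8 + 97*p^2/64 - 543*p/64 - 35/16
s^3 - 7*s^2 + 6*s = s*(s - 6)*(s - 1)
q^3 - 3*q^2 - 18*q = q*(q - 6)*(q + 3)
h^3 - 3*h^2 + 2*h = h*(h - 2)*(h - 1)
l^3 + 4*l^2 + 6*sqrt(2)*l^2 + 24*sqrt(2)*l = l*(l + 4)*(l + 6*sqrt(2))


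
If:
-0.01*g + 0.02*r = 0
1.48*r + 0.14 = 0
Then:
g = -0.19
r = -0.09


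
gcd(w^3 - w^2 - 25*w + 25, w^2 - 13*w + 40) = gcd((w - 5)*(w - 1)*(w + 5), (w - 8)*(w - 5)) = w - 5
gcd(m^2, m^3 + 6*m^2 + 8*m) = m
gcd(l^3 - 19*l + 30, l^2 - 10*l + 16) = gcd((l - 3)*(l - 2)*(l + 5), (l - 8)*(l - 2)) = l - 2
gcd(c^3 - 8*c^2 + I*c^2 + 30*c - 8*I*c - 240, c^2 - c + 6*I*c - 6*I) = c + 6*I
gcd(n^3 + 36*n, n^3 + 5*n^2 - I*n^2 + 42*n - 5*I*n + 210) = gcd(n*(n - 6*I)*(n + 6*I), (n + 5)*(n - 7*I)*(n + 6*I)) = n + 6*I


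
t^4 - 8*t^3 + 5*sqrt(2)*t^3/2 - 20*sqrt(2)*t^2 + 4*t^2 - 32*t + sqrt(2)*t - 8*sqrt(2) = (t - 8)*(t + sqrt(2)/2)*(t + sqrt(2))^2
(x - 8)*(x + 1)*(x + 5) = x^3 - 2*x^2 - 43*x - 40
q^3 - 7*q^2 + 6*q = q*(q - 6)*(q - 1)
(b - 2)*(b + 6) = b^2 + 4*b - 12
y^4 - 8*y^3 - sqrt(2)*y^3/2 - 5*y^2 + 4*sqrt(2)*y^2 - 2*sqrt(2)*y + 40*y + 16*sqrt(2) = (y - 8)*(y - 2*sqrt(2))*(y + sqrt(2)/2)*(y + sqrt(2))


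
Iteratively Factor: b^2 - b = (b - 1)*(b)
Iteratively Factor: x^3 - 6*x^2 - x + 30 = (x - 5)*(x^2 - x - 6) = (x - 5)*(x - 3)*(x + 2)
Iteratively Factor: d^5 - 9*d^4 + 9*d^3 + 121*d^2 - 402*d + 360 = (d - 2)*(d^4 - 7*d^3 - 5*d^2 + 111*d - 180) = (d - 2)*(d + 4)*(d^3 - 11*d^2 + 39*d - 45) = (d - 3)*(d - 2)*(d + 4)*(d^2 - 8*d + 15) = (d - 5)*(d - 3)*(d - 2)*(d + 4)*(d - 3)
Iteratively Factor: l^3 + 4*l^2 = (l)*(l^2 + 4*l) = l*(l + 4)*(l)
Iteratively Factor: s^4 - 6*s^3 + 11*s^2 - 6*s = (s - 3)*(s^3 - 3*s^2 + 2*s) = s*(s - 3)*(s^2 - 3*s + 2) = s*(s - 3)*(s - 1)*(s - 2)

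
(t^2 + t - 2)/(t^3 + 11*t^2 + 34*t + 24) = (t^2 + t - 2)/(t^3 + 11*t^2 + 34*t + 24)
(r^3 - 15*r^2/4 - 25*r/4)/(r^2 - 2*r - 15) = r*(4*r + 5)/(4*(r + 3))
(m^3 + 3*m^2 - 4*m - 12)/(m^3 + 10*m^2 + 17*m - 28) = (m^3 + 3*m^2 - 4*m - 12)/(m^3 + 10*m^2 + 17*m - 28)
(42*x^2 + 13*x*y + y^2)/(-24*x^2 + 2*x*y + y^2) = (-7*x - y)/(4*x - y)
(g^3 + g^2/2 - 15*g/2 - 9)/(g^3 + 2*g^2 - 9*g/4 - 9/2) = 2*(g - 3)/(2*g - 3)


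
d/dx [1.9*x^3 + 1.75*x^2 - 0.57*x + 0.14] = 5.7*x^2 + 3.5*x - 0.57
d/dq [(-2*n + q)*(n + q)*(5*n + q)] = -7*n^2 + 8*n*q + 3*q^2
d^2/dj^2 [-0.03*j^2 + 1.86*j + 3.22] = -0.0600000000000000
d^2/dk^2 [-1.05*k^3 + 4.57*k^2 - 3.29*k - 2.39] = 9.14 - 6.3*k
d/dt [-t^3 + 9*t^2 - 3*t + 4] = -3*t^2 + 18*t - 3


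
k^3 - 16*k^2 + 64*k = k*(k - 8)^2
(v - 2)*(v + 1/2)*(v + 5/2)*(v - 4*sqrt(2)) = v^4 - 4*sqrt(2)*v^3 + v^3 - 4*sqrt(2)*v^2 - 19*v^2/4 - 5*v/2 + 19*sqrt(2)*v + 10*sqrt(2)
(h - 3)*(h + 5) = h^2 + 2*h - 15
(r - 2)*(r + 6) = r^2 + 4*r - 12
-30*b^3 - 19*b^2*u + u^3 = (-5*b + u)*(2*b + u)*(3*b + u)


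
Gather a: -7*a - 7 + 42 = 35 - 7*a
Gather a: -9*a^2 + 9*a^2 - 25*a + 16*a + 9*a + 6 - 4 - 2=0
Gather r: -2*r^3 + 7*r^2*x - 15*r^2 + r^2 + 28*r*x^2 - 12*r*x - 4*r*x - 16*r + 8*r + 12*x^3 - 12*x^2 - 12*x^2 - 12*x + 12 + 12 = -2*r^3 + r^2*(7*x - 14) + r*(28*x^2 - 16*x - 8) + 12*x^3 - 24*x^2 - 12*x + 24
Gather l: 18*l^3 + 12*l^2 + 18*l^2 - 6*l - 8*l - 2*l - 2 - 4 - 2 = 18*l^3 + 30*l^2 - 16*l - 8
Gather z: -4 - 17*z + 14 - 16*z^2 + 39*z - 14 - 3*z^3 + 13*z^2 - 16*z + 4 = -3*z^3 - 3*z^2 + 6*z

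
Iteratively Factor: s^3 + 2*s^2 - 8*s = (s)*(s^2 + 2*s - 8) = s*(s - 2)*(s + 4)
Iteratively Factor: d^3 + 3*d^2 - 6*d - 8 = (d - 2)*(d^2 + 5*d + 4) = (d - 2)*(d + 1)*(d + 4)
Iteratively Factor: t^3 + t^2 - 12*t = (t - 3)*(t^2 + 4*t) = (t - 3)*(t + 4)*(t)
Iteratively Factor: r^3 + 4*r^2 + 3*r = (r + 1)*(r^2 + 3*r) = (r + 1)*(r + 3)*(r)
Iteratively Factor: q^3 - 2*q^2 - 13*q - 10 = (q + 1)*(q^2 - 3*q - 10) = (q - 5)*(q + 1)*(q + 2)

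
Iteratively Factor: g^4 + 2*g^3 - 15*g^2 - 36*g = (g + 3)*(g^3 - g^2 - 12*g) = g*(g + 3)*(g^2 - g - 12) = g*(g - 4)*(g + 3)*(g + 3)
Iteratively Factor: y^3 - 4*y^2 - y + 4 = (y - 4)*(y^2 - 1) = (y - 4)*(y + 1)*(y - 1)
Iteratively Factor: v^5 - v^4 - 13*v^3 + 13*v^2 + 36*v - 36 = (v + 3)*(v^4 - 4*v^3 - v^2 + 16*v - 12) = (v + 2)*(v + 3)*(v^3 - 6*v^2 + 11*v - 6) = (v - 1)*(v + 2)*(v + 3)*(v^2 - 5*v + 6) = (v - 2)*(v - 1)*(v + 2)*(v + 3)*(v - 3)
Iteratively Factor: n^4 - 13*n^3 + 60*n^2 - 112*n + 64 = (n - 1)*(n^3 - 12*n^2 + 48*n - 64) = (n - 4)*(n - 1)*(n^2 - 8*n + 16) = (n - 4)^2*(n - 1)*(n - 4)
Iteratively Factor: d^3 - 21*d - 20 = (d + 4)*(d^2 - 4*d - 5) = (d + 1)*(d + 4)*(d - 5)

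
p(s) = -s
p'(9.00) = -1.00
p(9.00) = -9.00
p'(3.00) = -1.00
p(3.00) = -3.00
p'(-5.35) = -1.00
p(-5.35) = 5.35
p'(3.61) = -1.00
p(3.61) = -3.61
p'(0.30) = -1.00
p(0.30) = -0.30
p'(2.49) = -1.00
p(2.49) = -2.49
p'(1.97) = -1.00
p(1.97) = -1.97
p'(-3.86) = -1.00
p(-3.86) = 3.86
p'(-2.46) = -1.00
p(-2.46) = 2.46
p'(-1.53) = -1.00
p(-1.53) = 1.53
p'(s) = -1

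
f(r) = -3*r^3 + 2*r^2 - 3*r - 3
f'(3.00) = -72.00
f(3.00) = -75.00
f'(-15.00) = -2088.00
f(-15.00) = 10617.00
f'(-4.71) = -221.50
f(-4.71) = 368.96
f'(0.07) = -2.76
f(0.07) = -3.20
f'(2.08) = -33.62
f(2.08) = -27.58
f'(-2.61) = -74.75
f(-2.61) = 71.79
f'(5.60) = -262.84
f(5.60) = -483.93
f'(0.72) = -4.79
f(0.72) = -5.24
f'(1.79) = -24.68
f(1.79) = -19.17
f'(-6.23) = -377.24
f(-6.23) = 818.73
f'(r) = -9*r^2 + 4*r - 3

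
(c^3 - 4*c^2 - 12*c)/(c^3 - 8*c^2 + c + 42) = c*(c - 6)/(c^2 - 10*c + 21)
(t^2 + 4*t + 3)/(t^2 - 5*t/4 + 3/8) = 8*(t^2 + 4*t + 3)/(8*t^2 - 10*t + 3)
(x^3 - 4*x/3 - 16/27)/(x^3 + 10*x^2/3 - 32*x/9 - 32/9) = (x + 2/3)/(x + 4)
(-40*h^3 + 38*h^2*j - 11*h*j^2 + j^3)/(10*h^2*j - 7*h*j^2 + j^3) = (-4*h + j)/j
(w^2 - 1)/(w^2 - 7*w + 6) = (w + 1)/(w - 6)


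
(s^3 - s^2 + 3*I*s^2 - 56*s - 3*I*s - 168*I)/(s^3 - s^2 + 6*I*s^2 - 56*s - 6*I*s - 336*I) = (s + 3*I)/(s + 6*I)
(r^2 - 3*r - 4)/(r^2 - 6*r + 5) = (r^2 - 3*r - 4)/(r^2 - 6*r + 5)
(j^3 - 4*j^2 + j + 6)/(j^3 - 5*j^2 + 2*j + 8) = (j - 3)/(j - 4)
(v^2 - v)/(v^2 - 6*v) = (v - 1)/(v - 6)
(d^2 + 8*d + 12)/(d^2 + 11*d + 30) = (d + 2)/(d + 5)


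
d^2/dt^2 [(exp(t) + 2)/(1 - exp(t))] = -3*(exp(t) + 1)*exp(t)/(exp(3*t) - 3*exp(2*t) + 3*exp(t) - 1)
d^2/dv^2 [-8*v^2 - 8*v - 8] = -16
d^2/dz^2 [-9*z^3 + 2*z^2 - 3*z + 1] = 4 - 54*z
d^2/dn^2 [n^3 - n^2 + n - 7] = 6*n - 2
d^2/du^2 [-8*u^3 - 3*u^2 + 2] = -48*u - 6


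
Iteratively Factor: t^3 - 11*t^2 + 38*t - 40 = (t - 4)*(t^2 - 7*t + 10) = (t - 4)*(t - 2)*(t - 5)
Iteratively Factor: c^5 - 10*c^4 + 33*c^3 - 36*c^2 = (c)*(c^4 - 10*c^3 + 33*c^2 - 36*c) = c^2*(c^3 - 10*c^2 + 33*c - 36) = c^2*(c - 3)*(c^2 - 7*c + 12) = c^2*(c - 3)^2*(c - 4)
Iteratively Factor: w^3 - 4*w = (w + 2)*(w^2 - 2*w) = w*(w + 2)*(w - 2)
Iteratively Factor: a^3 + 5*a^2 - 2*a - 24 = (a + 3)*(a^2 + 2*a - 8) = (a - 2)*(a + 3)*(a + 4)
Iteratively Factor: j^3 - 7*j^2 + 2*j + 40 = (j - 4)*(j^2 - 3*j - 10) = (j - 4)*(j + 2)*(j - 5)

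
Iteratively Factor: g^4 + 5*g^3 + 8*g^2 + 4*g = (g)*(g^3 + 5*g^2 + 8*g + 4) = g*(g + 2)*(g^2 + 3*g + 2) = g*(g + 1)*(g + 2)*(g + 2)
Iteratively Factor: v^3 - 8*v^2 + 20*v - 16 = (v - 2)*(v^2 - 6*v + 8) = (v - 2)^2*(v - 4)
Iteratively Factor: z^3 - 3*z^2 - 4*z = (z + 1)*(z^2 - 4*z) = z*(z + 1)*(z - 4)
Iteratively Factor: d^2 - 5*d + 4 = (d - 1)*(d - 4)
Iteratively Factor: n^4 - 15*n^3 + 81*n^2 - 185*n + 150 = (n - 5)*(n^3 - 10*n^2 + 31*n - 30) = (n - 5)^2*(n^2 - 5*n + 6) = (n - 5)^2*(n - 2)*(n - 3)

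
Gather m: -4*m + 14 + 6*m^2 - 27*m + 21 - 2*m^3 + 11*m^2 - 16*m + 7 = -2*m^3 + 17*m^2 - 47*m + 42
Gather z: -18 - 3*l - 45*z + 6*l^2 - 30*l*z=6*l^2 - 3*l + z*(-30*l - 45) - 18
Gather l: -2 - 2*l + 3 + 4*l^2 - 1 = 4*l^2 - 2*l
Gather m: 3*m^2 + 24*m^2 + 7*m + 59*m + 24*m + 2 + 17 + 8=27*m^2 + 90*m + 27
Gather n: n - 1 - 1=n - 2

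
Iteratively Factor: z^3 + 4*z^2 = (z + 4)*(z^2) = z*(z + 4)*(z)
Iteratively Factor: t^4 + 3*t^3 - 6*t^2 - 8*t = (t - 2)*(t^3 + 5*t^2 + 4*t) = (t - 2)*(t + 1)*(t^2 + 4*t) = (t - 2)*(t + 1)*(t + 4)*(t)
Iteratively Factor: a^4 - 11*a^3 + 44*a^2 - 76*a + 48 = (a - 4)*(a^3 - 7*a^2 + 16*a - 12) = (a - 4)*(a - 2)*(a^2 - 5*a + 6) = (a - 4)*(a - 2)^2*(a - 3)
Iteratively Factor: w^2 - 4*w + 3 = (w - 3)*(w - 1)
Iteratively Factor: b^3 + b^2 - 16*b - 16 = (b + 4)*(b^2 - 3*b - 4) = (b + 1)*(b + 4)*(b - 4)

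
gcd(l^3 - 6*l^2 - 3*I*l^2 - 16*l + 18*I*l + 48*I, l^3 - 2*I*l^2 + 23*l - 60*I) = l - 3*I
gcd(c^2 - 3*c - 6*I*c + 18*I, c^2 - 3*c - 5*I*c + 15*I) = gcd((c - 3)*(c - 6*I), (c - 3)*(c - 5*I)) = c - 3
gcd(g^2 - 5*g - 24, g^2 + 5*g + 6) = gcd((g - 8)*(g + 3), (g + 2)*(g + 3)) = g + 3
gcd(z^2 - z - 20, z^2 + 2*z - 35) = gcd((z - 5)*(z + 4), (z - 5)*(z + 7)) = z - 5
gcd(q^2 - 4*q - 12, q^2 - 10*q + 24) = q - 6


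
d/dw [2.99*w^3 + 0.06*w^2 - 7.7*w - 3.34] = 8.97*w^2 + 0.12*w - 7.7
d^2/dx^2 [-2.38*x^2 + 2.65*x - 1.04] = -4.76000000000000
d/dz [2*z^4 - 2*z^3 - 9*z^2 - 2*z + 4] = 8*z^3 - 6*z^2 - 18*z - 2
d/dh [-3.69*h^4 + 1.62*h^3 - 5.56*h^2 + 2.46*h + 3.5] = -14.76*h^3 + 4.86*h^2 - 11.12*h + 2.46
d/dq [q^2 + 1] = 2*q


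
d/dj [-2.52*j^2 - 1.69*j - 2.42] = -5.04*j - 1.69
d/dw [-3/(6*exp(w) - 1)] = 18*exp(w)/(6*exp(w) - 1)^2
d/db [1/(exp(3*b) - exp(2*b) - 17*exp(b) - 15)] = (-3*exp(2*b) + 2*exp(b) + 17)*exp(b)/(-exp(3*b) + exp(2*b) + 17*exp(b) + 15)^2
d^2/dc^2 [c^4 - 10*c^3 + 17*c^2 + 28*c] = 12*c^2 - 60*c + 34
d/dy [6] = 0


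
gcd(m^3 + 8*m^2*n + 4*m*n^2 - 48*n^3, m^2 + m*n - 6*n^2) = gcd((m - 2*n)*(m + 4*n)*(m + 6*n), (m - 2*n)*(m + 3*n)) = m - 2*n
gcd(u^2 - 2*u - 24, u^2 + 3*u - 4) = u + 4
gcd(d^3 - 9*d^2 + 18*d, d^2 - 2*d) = d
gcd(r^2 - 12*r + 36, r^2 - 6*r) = r - 6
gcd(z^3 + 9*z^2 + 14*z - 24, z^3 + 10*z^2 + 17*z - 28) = z^2 + 3*z - 4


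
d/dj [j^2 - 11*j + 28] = 2*j - 11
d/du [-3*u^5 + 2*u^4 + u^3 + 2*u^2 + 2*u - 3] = -15*u^4 + 8*u^3 + 3*u^2 + 4*u + 2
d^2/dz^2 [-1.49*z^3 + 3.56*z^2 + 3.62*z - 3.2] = 7.12 - 8.94*z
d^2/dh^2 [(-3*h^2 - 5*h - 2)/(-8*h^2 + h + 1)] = 16*(43*h^3 + 57*h^2 + 9*h + 2)/(512*h^6 - 192*h^5 - 168*h^4 + 47*h^3 + 21*h^2 - 3*h - 1)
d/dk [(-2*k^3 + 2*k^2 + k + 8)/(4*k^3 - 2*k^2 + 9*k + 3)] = (-4*k^4 - 44*k^3 - 94*k^2 + 44*k - 69)/(16*k^6 - 16*k^5 + 76*k^4 - 12*k^3 + 69*k^2 + 54*k + 9)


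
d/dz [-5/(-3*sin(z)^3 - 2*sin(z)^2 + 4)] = -5*(9*sin(z) + 4)*sin(z)*cos(z)/(3*sin(z)^3 + 2*sin(z)^2 - 4)^2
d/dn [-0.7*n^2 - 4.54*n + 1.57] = -1.4*n - 4.54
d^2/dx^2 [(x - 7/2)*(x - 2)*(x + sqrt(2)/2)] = 6*x - 11 + sqrt(2)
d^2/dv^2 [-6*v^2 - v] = -12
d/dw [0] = 0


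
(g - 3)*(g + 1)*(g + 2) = g^3 - 7*g - 6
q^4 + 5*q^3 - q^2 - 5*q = q*(q - 1)*(q + 1)*(q + 5)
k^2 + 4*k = k*(k + 4)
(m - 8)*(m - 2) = m^2 - 10*m + 16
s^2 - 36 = (s - 6)*(s + 6)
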